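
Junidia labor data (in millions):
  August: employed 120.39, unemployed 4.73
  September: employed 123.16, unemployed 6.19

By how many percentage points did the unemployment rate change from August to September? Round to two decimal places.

August: labor force = 120.39 + 4.73 = 125.12; u = 4.73/125.12 = 3.78%.
September: labor force = 123.16 + 6.19 = 129.35; u = 6.19/129.35 = 4.79%.
Change = 4.79% − 3.78% = +1.01 pp.

The unemployment rate changed by +1.01 percentage points.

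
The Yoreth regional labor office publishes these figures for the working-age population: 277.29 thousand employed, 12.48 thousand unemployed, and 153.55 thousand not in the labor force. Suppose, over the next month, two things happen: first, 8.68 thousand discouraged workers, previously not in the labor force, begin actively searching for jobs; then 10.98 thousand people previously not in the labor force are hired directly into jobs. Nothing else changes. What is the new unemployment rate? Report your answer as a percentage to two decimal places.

New unemployment rate ≈ 6.84%.

Initially, labor force = 277.29 + 12.48 = 289.77 thousand, so u = 12.48/289.77 = 4.31%.
After the first change, unemployed and labor force both rise by 8.68 → E = 277.29, U = 21.16, labor force = 298.45 thousand.
After the second change, employed and labor force both rise by 10.98; unemployed unchanged → E = 288.27, U = 21.16, labor force = 309.43 thousand.
New unemployment rate = 21.16 / 309.43 = 6.84%.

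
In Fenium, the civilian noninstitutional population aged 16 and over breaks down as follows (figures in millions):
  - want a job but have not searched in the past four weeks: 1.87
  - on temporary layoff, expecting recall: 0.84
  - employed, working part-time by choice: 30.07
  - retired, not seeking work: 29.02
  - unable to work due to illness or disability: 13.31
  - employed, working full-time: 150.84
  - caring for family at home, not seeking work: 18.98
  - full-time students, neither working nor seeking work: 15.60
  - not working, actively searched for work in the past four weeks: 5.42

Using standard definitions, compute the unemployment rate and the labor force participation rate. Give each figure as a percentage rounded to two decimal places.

Unemployment rate ≈ 3.34%; labor force participation rate ≈ 70.38%.

Employed = 30.07 + 150.84 = 180.91 million.
Unemployed = 0.84 + 5.42 = 6.26 million (jobless and actively searching, or on temporary layoff).
Labor force = 180.91 + 6.26 = 187.17 million.
Not in labor force = 1.87 + 29.02 + 13.31 + 18.98 + 15.60 = 78.78 million (those not working and not actively searching are outside the labor force — including those who want a job but have given up searching).
Civilian working-age population = 187.17 + 78.78 = 265.95 million.
Unemployment rate = 6.26 / 187.17 = 3.34%.
Labor force participation rate = 187.17 / 265.95 = 70.38%.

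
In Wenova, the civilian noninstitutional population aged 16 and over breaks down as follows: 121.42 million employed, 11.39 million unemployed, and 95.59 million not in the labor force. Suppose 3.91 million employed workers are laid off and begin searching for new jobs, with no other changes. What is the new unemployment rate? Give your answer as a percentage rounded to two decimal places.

New unemployment rate ≈ 11.52%.

Initially, labor force = 121.42 + 11.39 = 132.81 million, so u = 11.39/132.81 = 8.58%.
After the change, employed falls and unemployed rises by 3.91; labor force unchanged → E = 117.51, U = 15.30, labor force = 132.81 million.
New unemployment rate = 15.30 / 132.81 = 11.52%.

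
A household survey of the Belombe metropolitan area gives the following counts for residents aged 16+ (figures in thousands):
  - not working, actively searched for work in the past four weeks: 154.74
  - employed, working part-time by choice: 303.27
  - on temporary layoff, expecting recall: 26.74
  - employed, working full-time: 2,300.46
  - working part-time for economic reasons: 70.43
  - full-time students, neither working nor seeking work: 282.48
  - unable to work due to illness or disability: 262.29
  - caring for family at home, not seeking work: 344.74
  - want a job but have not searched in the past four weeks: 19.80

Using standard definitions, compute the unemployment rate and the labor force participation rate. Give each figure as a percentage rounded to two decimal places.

Unemployment rate ≈ 6.36%; labor force participation rate ≈ 75.85%.

Employed = 303.27 + 2,300.46 + 70.43 = 2,674.16 thousand (anyone who worked, including part-time for economic reasons, counts as employed).
Unemployed = 154.74 + 26.74 = 181.48 thousand (jobless and actively searching, or on temporary layoff).
Labor force = 2,674.16 + 181.48 = 2,855.64 thousand.
Not in labor force = 282.48 + 262.29 + 344.74 + 19.80 = 909.31 thousand (those not working and not actively searching are outside the labor force — including those who want a job but have given up searching).
Civilian working-age population = 2,855.64 + 909.31 = 3,764.95 thousand.
Unemployment rate = 181.48 / 2,855.64 = 6.36%.
Labor force participation rate = 2,855.64 / 3,764.95 = 75.85%.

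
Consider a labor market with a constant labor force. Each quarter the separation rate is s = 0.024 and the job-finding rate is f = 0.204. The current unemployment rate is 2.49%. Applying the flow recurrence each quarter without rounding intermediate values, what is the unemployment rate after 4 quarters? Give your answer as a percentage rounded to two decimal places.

With a fixed labor force, u_{t+1} = u_t + s·(1−u_t) − f·u_t = u_t·(1−s−f) + s.
Here 1−s−f = 0.772 and s = 0.024.
u_1 = 0.024900 × 0.772 + 0.024 = 0.043223.
u_2 = 0.043223 × 0.772 + 0.024 = 0.057368.
u_3 = 0.057368 × 0.772 + 0.024 = 0.068288.
u_4 = 0.068288 × 0.772 + 0.024 = 0.076718.

Unemployment rate after four quarters ≈ 7.67%.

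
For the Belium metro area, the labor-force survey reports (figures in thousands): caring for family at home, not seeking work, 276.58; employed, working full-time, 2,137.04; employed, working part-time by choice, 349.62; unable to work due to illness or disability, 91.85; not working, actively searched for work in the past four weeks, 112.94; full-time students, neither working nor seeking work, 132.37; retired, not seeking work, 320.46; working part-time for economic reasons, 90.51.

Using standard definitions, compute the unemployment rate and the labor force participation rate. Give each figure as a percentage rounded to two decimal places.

Unemployment rate ≈ 4.20%; labor force participation rate ≈ 76.61%.

Employed = 2,137.04 + 349.62 + 90.51 = 2,577.17 thousand (anyone who worked, including part-time for economic reasons, counts as employed).
Unemployed = 112.94 thousand.
Labor force = 2,577.17 + 112.94 = 2,690.11 thousand.
Not in labor force = 276.58 + 91.85 + 132.37 + 320.46 = 821.26 thousand (those not working and not actively searching are outside the labor force).
Civilian working-age population = 2,690.11 + 821.26 = 3,511.37 thousand.
Unemployment rate = 112.94 / 2,690.11 = 4.20%.
Labor force participation rate = 2,690.11 / 3,511.37 = 76.61%.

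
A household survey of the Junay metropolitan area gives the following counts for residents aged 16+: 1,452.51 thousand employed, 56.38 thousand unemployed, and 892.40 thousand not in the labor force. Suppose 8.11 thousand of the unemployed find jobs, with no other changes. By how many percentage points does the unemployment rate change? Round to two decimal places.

Initially, labor force = 1,452.51 + 56.38 = 1,508.89 thousand, so u = 56.38/1,508.89 = 3.74%.
After the change, unemployed falls and employed rises by 8.11; labor force unchanged → E = 1,460.62, U = 48.27, labor force = 1,508.89 thousand.
New unemployment rate = 48.27 / 1,508.89 = 3.20%.
Change = 3.20% − 3.74% = −0.54 percentage points.

The unemployment rate changes by −0.54 percentage points.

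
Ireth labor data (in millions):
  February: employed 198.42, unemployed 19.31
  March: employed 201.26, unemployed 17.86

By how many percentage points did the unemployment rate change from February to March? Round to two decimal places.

The unemployment rate changed by −0.72 percentage points.

February: labor force = 198.42 + 19.31 = 217.73; u = 19.31/217.73 = 8.87%.
March: labor force = 201.26 + 17.86 = 219.12; u = 17.86/219.12 = 8.15%.
Change = 8.15% − 8.87% = −0.72 pp.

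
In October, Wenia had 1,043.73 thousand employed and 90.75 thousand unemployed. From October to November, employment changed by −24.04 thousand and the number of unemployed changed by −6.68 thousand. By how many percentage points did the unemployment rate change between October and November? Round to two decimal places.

October: labor force = 1,043.73 + 90.75 = 1,134.48; u = 90.75/1,134.48 = 8.00%.
November: labor force = 1,019.69 + 84.07 = 1,103.76; u = 84.07/1,103.76 = 7.62%.
Change = 7.62% − 8.00% = −0.38 pp.

The unemployment rate changed by −0.38 percentage points.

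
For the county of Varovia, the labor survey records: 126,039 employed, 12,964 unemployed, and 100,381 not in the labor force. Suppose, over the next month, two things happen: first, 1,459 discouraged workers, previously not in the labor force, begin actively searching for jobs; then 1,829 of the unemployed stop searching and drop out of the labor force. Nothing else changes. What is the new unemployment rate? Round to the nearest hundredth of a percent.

Initially, labor force = 126,039 + 12,964 = 139,003, so u = 12,964/139,003 = 9.33%.
After the first change, unemployed and labor force both rise by 1,459 → E = 126,039, U = 14,423, labor force = 140,462.
After the second change, unemployed and labor force both fall by 1,829 → E = 126,039, U = 12,594, labor force = 138,633.
New unemployment rate = 12,594 / 138,633 = 9.08%.

New unemployment rate ≈ 9.08%.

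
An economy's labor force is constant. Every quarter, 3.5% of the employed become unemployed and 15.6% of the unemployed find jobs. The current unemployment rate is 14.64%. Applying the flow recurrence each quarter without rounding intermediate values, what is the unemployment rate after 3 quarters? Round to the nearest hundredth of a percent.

With a fixed labor force, u_{t+1} = u_t + s·(1−u_t) − f·u_t = u_t·(1−s−f) + s.
Here 1−s−f = 0.809 and s = 0.035.
u_1 = 0.146400 × 0.809 + 0.035 = 0.153438.
u_2 = 0.153438 × 0.809 + 0.035 = 0.159131.
u_3 = 0.159131 × 0.809 + 0.035 = 0.163737.

Unemployment rate after three quarters ≈ 16.37%.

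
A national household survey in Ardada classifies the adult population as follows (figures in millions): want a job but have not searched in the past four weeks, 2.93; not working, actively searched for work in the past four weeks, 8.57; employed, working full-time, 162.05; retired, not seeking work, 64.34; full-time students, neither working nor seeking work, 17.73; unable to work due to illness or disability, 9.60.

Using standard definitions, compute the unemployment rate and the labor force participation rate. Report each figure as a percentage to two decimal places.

Unemployment rate ≈ 5.02%; labor force participation rate ≈ 64.33%.

Employed = 162.05 million.
Unemployed = 8.57 million.
Labor force = 162.05 + 8.57 = 170.62 million.
Not in labor force = 2.93 + 64.34 + 17.73 + 9.60 = 94.60 million (those not working and not actively searching are outside the labor force — including those who want a job but have given up searching).
Civilian working-age population = 170.62 + 94.60 = 265.22 million.
Unemployment rate = 8.57 / 170.62 = 5.02%.
Labor force participation rate = 170.62 / 265.22 = 64.33%.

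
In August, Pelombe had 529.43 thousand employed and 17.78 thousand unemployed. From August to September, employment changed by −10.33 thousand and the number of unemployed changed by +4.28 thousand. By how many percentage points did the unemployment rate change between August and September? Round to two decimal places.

The unemployment rate changed by +0.83 percentage points.

August: labor force = 529.43 + 17.78 = 547.21; u = 17.78/547.21 = 3.25%.
September: labor force = 519.10 + 22.06 = 541.16; u = 22.06/541.16 = 4.08%.
Change = 4.08% − 3.25% = +0.83 pp.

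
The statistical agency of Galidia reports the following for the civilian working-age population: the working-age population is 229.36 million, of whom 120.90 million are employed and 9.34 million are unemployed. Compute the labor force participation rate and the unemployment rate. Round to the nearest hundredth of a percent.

Labor force = employed + unemployed = 120.90 + 9.34 = 130.24 million.
Unemployment rate = 9.34 / 130.24 = 7.17%.
Labor force participation rate = 130.24 / 229.36 = 56.78%.

Labor force participation rate ≈ 56.78%; unemployment rate ≈ 7.17%.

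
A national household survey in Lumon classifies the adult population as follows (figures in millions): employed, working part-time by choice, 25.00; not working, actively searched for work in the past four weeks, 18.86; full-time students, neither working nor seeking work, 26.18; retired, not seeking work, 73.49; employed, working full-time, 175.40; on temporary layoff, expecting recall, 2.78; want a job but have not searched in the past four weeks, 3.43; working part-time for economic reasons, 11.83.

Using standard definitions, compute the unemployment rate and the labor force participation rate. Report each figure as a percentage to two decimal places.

Unemployment rate ≈ 9.25%; labor force participation rate ≈ 69.40%.

Employed = 25.00 + 175.40 + 11.83 = 212.23 million (anyone who worked, including part-time for economic reasons, counts as employed).
Unemployed = 18.86 + 2.78 = 21.64 million (jobless and actively searching, or on temporary layoff).
Labor force = 212.23 + 21.64 = 233.87 million.
Not in labor force = 26.18 + 73.49 + 3.43 = 103.10 million (those not working and not actively searching are outside the labor force — including those who want a job but have given up searching).
Civilian working-age population = 233.87 + 103.10 = 336.97 million.
Unemployment rate = 21.64 / 233.87 = 9.25%.
Labor force participation rate = 233.87 / 336.97 = 69.40%.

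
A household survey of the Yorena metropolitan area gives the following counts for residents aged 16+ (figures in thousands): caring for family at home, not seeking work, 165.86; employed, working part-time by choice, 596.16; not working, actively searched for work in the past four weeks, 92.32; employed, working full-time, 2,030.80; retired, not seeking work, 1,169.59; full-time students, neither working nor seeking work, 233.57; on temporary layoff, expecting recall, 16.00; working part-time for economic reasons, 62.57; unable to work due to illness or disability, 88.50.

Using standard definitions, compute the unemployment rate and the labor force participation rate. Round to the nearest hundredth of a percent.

Employed = 596.16 + 2,030.80 + 62.57 = 2,689.53 thousand (anyone who worked, including part-time for economic reasons, counts as employed).
Unemployed = 92.32 + 16.00 = 108.32 thousand (jobless and actively searching, or on temporary layoff).
Labor force = 2,689.53 + 108.32 = 2,797.85 thousand.
Not in labor force = 165.86 + 1,169.59 + 233.57 + 88.50 = 1,657.52 thousand (those not working and not actively searching are outside the labor force).
Civilian working-age population = 2,797.85 + 1,657.52 = 4,455.37 thousand.
Unemployment rate = 108.32 / 2,797.85 = 3.87%.
Labor force participation rate = 2,797.85 / 4,455.37 = 62.80%.

Unemployment rate ≈ 3.87%; labor force participation rate ≈ 62.80%.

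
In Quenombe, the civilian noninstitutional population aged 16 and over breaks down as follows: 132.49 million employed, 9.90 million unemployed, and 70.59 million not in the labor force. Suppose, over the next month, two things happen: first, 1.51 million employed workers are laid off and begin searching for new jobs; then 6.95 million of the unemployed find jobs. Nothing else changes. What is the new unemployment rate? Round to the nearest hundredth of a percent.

New unemployment rate ≈ 3.13%.

Initially, labor force = 132.49 + 9.90 = 142.39 million, so u = 9.90/142.39 = 6.95%.
After the first change, employed falls and unemployed rises by 1.51; labor force unchanged → E = 130.98, U = 11.41, labor force = 142.39 million.
After the second change, unemployed falls and employed rises by 6.95; labor force unchanged → E = 137.93, U = 4.46, labor force = 142.39 million.
New unemployment rate = 4.46 / 142.39 = 3.13%.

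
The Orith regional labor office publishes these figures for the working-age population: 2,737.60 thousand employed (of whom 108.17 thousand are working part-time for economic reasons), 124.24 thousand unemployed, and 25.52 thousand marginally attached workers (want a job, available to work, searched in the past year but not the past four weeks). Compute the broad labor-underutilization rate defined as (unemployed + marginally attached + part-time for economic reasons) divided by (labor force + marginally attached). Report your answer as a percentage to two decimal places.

Labor force = 2,737.60 + 124.24 = 2,861.84 thousand.
Numerator = 124.24 + 25.52 + 108.17 = 257.93 thousand.
Denominator = 2,861.84 + 25.52 = 2,887.36 thousand.
Broad rate = 257.93 / 2,887.36 = 8.93%.

Broad underutilization rate ≈ 8.93%.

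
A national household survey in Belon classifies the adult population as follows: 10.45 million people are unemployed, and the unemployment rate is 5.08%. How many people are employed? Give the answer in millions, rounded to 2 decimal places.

About 195.26 million are employed.

Labor force = U / u = 10.45 / 0.0508 ≈ 205.71 million.
Employed = labor force − unemployed = 205.71 − 10.45 = 195.26 million.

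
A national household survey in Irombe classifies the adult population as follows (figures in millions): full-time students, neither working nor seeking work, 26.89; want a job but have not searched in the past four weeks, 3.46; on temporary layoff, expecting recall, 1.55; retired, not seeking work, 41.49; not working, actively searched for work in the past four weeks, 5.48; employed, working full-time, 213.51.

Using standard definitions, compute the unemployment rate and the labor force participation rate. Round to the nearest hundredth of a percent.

Employed = 213.51 million.
Unemployed = 1.55 + 5.48 = 7.03 million (jobless and actively searching, or on temporary layoff).
Labor force = 213.51 + 7.03 = 220.54 million.
Not in labor force = 26.89 + 3.46 + 41.49 = 71.84 million (those not working and not actively searching are outside the labor force — including those who want a job but have given up searching).
Civilian working-age population = 220.54 + 71.84 = 292.38 million.
Unemployment rate = 7.03 / 220.54 = 3.19%.
Labor force participation rate = 220.54 / 292.38 = 75.43%.

Unemployment rate ≈ 3.19%; labor force participation rate ≈ 75.43%.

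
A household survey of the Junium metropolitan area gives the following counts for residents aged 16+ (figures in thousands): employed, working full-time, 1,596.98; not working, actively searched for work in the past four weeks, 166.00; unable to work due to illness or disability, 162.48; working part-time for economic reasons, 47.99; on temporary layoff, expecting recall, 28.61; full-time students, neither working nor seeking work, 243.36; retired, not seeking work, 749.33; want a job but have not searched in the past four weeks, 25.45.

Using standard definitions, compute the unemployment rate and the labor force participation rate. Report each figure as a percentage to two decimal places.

Unemployment rate ≈ 10.58%; labor force participation rate ≈ 60.91%.

Employed = 1,596.98 + 47.99 = 1,644.97 thousand (anyone who worked, including part-time for economic reasons, counts as employed).
Unemployed = 166.00 + 28.61 = 194.61 thousand (jobless and actively searching, or on temporary layoff).
Labor force = 1,644.97 + 194.61 = 1,839.58 thousand.
Not in labor force = 162.48 + 243.36 + 749.33 + 25.45 = 1,180.62 thousand (those not working and not actively searching are outside the labor force — including those who want a job but have given up searching).
Civilian working-age population = 1,839.58 + 1,180.62 = 3,020.20 thousand.
Unemployment rate = 194.61 / 1,839.58 = 10.58%.
Labor force participation rate = 1,839.58 / 3,020.20 = 60.91%.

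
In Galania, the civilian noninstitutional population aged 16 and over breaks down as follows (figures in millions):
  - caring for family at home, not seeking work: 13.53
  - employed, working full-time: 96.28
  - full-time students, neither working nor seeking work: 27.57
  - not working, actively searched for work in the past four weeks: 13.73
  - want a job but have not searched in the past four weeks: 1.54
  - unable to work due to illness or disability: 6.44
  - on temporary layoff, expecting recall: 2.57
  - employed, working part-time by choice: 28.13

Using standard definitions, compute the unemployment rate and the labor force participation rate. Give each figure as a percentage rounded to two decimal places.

Employed = 96.28 + 28.13 = 124.41 million.
Unemployed = 13.73 + 2.57 = 16.30 million (jobless and actively searching, or on temporary layoff).
Labor force = 124.41 + 16.30 = 140.71 million.
Not in labor force = 13.53 + 27.57 + 1.54 + 6.44 = 49.08 million (those not working and not actively searching are outside the labor force — including those who want a job but have given up searching).
Civilian working-age population = 140.71 + 49.08 = 189.79 million.
Unemployment rate = 16.30 / 140.71 = 11.58%.
Labor force participation rate = 140.71 / 189.79 = 74.14%.

Unemployment rate ≈ 11.58%; labor force participation rate ≈ 74.14%.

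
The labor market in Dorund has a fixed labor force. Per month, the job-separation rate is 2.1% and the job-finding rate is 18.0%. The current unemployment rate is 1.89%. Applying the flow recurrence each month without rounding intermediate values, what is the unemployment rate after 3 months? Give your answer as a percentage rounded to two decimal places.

Unemployment rate after three months ≈ 6.08%.

With a fixed labor force, u_{t+1} = u_t + s·(1−u_t) − f·u_t = u_t·(1−s−f) + s.
Here 1−s−f = 0.799 and s = 0.021.
u_1 = 0.018900 × 0.799 + 0.021 = 0.036101.
u_2 = 0.036101 × 0.799 + 0.021 = 0.049845.
u_3 = 0.049845 × 0.799 + 0.021 = 0.060826.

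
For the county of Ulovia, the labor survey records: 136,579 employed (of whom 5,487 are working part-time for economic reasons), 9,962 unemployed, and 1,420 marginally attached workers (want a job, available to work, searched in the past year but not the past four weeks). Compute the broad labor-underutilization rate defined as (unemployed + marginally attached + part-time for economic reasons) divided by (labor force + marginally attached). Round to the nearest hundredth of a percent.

Labor force = 136,579 + 9,962 = 146,541.
Numerator = 9,962 + 1,420 + 5,487 = 16,869.
Denominator = 146,541 + 1,420 = 147,961.
Broad rate = 16,869 / 147,961 = 11.40%.

Broad underutilization rate ≈ 11.40%.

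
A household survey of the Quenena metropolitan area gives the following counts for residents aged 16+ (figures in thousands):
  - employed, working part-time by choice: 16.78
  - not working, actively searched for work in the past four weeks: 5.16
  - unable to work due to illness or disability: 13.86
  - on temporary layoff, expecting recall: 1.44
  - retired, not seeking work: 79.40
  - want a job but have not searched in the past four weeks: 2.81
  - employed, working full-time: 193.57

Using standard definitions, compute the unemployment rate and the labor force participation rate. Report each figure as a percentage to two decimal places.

Unemployment rate ≈ 3.04%; labor force participation rate ≈ 69.31%.

Employed = 16.78 + 193.57 = 210.35 thousand.
Unemployed = 5.16 + 1.44 = 6.60 thousand (jobless and actively searching, or on temporary layoff).
Labor force = 210.35 + 6.60 = 216.95 thousand.
Not in labor force = 13.86 + 79.40 + 2.81 = 96.07 thousand (those not working and not actively searching are outside the labor force — including those who want a job but have given up searching).
Civilian working-age population = 216.95 + 96.07 = 313.02 thousand.
Unemployment rate = 6.60 / 216.95 = 3.04%.
Labor force participation rate = 216.95 / 313.02 = 69.31%.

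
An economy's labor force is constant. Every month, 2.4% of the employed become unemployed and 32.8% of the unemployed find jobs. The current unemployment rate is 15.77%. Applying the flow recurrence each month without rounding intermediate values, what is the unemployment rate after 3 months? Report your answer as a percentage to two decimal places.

With a fixed labor force, u_{t+1} = u_t + s·(1−u_t) − f·u_t = u_t·(1−s−f) + s.
Here 1−s−f = 0.648 and s = 0.024.
u_1 = 0.157700 × 0.648 + 0.024 = 0.126190.
u_2 = 0.126190 × 0.648 + 0.024 = 0.105771.
u_3 = 0.105771 × 0.648 + 0.024 = 0.092540.

Unemployment rate after three months ≈ 9.25%.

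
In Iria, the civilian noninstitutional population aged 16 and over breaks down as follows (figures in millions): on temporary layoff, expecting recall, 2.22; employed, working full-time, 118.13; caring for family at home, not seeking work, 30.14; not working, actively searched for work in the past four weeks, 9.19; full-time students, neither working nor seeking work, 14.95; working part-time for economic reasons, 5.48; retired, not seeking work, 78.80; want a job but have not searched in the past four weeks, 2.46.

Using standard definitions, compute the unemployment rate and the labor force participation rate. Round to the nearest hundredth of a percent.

Unemployment rate ≈ 8.45%; labor force participation rate ≈ 51.66%.

Employed = 118.13 + 5.48 = 123.61 million (anyone who worked, including part-time for economic reasons, counts as employed).
Unemployed = 2.22 + 9.19 = 11.41 million (jobless and actively searching, or on temporary layoff).
Labor force = 123.61 + 11.41 = 135.02 million.
Not in labor force = 30.14 + 14.95 + 78.80 + 2.46 = 126.35 million (those not working and not actively searching are outside the labor force — including those who want a job but have given up searching).
Civilian working-age population = 135.02 + 126.35 = 261.37 million.
Unemployment rate = 11.41 / 135.02 = 8.45%.
Labor force participation rate = 135.02 / 261.37 = 51.66%.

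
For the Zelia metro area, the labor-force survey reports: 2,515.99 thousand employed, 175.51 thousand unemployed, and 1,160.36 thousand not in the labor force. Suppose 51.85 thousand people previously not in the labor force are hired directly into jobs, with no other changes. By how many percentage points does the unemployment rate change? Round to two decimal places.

Initially, labor force = 2,515.99 + 175.51 = 2,691.50 thousand, so u = 175.51/2,691.50 = 6.52%.
After the change, employed and labor force both rise by 51.85; unemployed unchanged → E = 2,567.84, U = 175.51, labor force = 2,743.35 thousand.
New unemployment rate = 175.51 / 2,743.35 = 6.40%.
Change = 6.40% − 6.52% = −0.12 percentage points.

The unemployment rate changes by −0.12 percentage points.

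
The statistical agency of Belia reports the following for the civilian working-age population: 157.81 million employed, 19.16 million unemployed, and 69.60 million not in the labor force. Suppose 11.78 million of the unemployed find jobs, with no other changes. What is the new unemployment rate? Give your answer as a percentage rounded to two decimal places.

Initially, labor force = 157.81 + 19.16 = 176.97 million, so u = 19.16/176.97 = 10.83%.
After the change, unemployed falls and employed rises by 11.78; labor force unchanged → E = 169.59, U = 7.38, labor force = 176.97 million.
New unemployment rate = 7.38 / 176.97 = 4.17%.

New unemployment rate ≈ 4.17%.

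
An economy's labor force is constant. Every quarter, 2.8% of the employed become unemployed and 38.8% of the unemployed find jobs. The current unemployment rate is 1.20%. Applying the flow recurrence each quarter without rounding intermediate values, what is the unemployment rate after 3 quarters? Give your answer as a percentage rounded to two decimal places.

Unemployment rate after three quarters ≈ 5.63%.

With a fixed labor force, u_{t+1} = u_t + s·(1−u_t) − f·u_t = u_t·(1−s−f) + s.
Here 1−s−f = 0.584 and s = 0.028.
u_1 = 0.012000 × 0.584 + 0.028 = 0.035008.
u_2 = 0.035008 × 0.584 + 0.028 = 0.048445.
u_3 = 0.048445 × 0.584 + 0.028 = 0.056292.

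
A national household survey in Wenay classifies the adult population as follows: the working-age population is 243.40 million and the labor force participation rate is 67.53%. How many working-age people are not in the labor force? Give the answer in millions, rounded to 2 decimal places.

Share not in the labor force = 1 − 0.6753 = 0.3247.
Not in labor force = 0.3247 × 243.40 ≈ 79.03 million.

About 79.03 million are not in the labor force.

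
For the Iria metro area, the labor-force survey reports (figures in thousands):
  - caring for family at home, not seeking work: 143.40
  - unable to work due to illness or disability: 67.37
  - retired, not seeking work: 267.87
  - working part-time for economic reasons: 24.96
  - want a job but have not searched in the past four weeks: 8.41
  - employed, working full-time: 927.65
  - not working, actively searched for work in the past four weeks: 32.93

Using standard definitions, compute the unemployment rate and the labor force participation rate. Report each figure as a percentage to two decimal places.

Unemployment rate ≈ 3.34%; labor force participation rate ≈ 66.93%.

Employed = 24.96 + 927.65 = 952.61 thousand (anyone who worked, including part-time for economic reasons, counts as employed).
Unemployed = 32.93 thousand.
Labor force = 952.61 + 32.93 = 985.54 thousand.
Not in labor force = 143.40 + 67.37 + 267.87 + 8.41 = 487.05 thousand (those not working and not actively searching are outside the labor force — including those who want a job but have given up searching).
Civilian working-age population = 985.54 + 487.05 = 1,472.59 thousand.
Unemployment rate = 32.93 / 985.54 = 3.34%.
Labor force participation rate = 985.54 / 1,472.59 = 66.93%.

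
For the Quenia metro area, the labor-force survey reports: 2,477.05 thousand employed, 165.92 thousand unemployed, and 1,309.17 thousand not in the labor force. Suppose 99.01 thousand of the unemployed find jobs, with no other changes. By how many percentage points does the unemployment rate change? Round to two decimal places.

Initially, labor force = 2,477.05 + 165.92 = 2,642.97 thousand, so u = 165.92/2,642.97 = 6.28%.
After the change, unemployed falls and employed rises by 99.01; labor force unchanged → E = 2,576.06, U = 66.91, labor force = 2,642.97 thousand.
New unemployment rate = 66.91 / 2,642.97 = 2.53%.
Change = 2.53% − 6.28% = −3.75 percentage points.

The unemployment rate changes by −3.75 percentage points.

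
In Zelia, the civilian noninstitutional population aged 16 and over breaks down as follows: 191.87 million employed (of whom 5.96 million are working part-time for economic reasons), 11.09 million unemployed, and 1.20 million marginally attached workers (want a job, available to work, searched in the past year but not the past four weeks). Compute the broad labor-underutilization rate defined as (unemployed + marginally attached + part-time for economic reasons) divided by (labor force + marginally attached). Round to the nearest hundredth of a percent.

Broad underutilization rate ≈ 8.94%.

Labor force = 191.87 + 11.09 = 202.96 million.
Numerator = 11.09 + 1.20 + 5.96 = 18.25 million.
Denominator = 202.96 + 1.20 = 204.16 million.
Broad rate = 18.25 / 204.16 = 8.94%.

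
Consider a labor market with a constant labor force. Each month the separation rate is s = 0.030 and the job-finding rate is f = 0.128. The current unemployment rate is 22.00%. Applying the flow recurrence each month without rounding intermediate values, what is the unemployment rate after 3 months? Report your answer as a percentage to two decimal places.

With a fixed labor force, u_{t+1} = u_t + s·(1−u_t) − f·u_t = u_t·(1−s−f) + s.
Here 1−s−f = 0.842 and s = 0.030.
u_1 = 0.220000 × 0.842 + 0.030 = 0.215240.
u_2 = 0.215240 × 0.842 + 0.030 = 0.211232.
u_3 = 0.211232 × 0.842 + 0.030 = 0.207857.

Unemployment rate after three months ≈ 20.79%.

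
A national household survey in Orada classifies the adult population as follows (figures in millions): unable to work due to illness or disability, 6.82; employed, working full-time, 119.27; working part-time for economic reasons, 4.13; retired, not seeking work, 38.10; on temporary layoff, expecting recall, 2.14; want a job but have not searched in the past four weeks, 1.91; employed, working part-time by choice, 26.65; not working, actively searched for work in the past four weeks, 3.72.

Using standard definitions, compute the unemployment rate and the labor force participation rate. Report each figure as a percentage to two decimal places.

Unemployment rate ≈ 3.76%; labor force participation rate ≈ 76.90%.

Employed = 119.27 + 4.13 + 26.65 = 150.05 million (anyone who worked, including part-time for economic reasons, counts as employed).
Unemployed = 2.14 + 3.72 = 5.86 million (jobless and actively searching, or on temporary layoff).
Labor force = 150.05 + 5.86 = 155.91 million.
Not in labor force = 6.82 + 38.10 + 1.91 = 46.83 million (those not working and not actively searching are outside the labor force — including those who want a job but have given up searching).
Civilian working-age population = 155.91 + 46.83 = 202.74 million.
Unemployment rate = 5.86 / 155.91 = 3.76%.
Labor force participation rate = 155.91 / 202.74 = 76.90%.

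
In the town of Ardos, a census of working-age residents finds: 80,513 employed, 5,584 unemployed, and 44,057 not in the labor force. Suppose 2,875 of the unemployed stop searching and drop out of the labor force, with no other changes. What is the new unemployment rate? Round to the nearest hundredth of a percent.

New unemployment rate ≈ 3.26%.

Initially, labor force = 80,513 + 5,584 = 86,097, so u = 5,584/86,097 = 6.49%.
After the change, unemployed and labor force both fall by 2,875 → E = 80,513, U = 2,709, labor force = 83,222.
New unemployment rate = 2,709 / 83,222 = 3.26%.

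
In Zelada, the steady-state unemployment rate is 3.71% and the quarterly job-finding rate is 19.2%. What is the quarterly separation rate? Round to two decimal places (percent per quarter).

Separation rate ≈ 0.74% per quarter.

From u* = s/(s+f): s = u·f/(1−u).
s = 0.0371 × 19.2 / (1 − 0.0371) = 0.7123 / 0.9629 ≈ 0.74% per quarter.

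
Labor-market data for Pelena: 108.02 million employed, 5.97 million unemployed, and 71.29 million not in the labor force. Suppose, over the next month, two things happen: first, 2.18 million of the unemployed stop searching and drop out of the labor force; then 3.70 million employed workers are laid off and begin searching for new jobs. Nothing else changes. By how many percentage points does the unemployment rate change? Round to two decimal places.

The unemployment rate changes by +1.46 percentage points.

Initially, labor force = 108.02 + 5.97 = 113.99 million, so u = 5.97/113.99 = 5.24%.
After the first change, unemployed and labor force both fall by 2.18 → E = 108.02, U = 3.79, labor force = 111.81 million.
After the second change, employed falls and unemployed rises by 3.70; labor force unchanged → E = 104.32, U = 7.49, labor force = 111.81 million.
New unemployment rate = 7.49 / 111.81 = 6.70%.
Change = 6.70% − 5.24% = +1.46 percentage points.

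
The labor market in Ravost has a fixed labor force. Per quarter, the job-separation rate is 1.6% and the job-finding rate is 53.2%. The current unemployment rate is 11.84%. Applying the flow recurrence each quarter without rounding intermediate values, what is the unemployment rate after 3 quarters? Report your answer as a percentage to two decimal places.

Unemployment rate after three quarters ≈ 3.74%.

With a fixed labor force, u_{t+1} = u_t + s·(1−u_t) − f·u_t = u_t·(1−s−f) + s.
Here 1−s−f = 0.452 and s = 0.016.
u_1 = 0.118400 × 0.452 + 0.016 = 0.069517.
u_2 = 0.069517 × 0.452 + 0.016 = 0.047422.
u_3 = 0.047422 × 0.452 + 0.016 = 0.037435.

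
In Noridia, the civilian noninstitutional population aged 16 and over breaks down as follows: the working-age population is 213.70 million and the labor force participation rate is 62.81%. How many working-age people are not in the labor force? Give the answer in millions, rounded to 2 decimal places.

About 79.48 million are not in the labor force.

Share not in the labor force = 1 − 0.6281 = 0.3719.
Not in labor force = 0.3719 × 213.70 ≈ 79.48 million.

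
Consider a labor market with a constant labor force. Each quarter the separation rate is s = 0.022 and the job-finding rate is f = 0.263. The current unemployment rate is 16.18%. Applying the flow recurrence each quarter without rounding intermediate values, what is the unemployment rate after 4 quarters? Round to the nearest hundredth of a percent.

With a fixed labor force, u_{t+1} = u_t + s·(1−u_t) − f·u_t = u_t·(1−s−f) + s.
Here 1−s−f = 0.715 and s = 0.022.
u_1 = 0.161800 × 0.715 + 0.022 = 0.137687.
u_2 = 0.137687 × 0.715 + 0.022 = 0.120446.
u_3 = 0.120446 × 0.715 + 0.022 = 0.108119.
u_4 = 0.108119 × 0.715 + 0.022 = 0.099305.

Unemployment rate after four quarters ≈ 9.93%.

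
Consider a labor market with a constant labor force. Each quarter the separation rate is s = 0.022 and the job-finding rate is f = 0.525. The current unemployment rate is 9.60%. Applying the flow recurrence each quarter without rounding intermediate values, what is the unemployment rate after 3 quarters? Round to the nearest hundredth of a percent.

Unemployment rate after three quarters ≈ 4.54%.

With a fixed labor force, u_{t+1} = u_t + s·(1−u_t) − f·u_t = u_t·(1−s−f) + s.
Here 1−s−f = 0.453 and s = 0.022.
u_1 = 0.096000 × 0.453 + 0.022 = 0.065488.
u_2 = 0.065488 × 0.453 + 0.022 = 0.051666.
u_3 = 0.051666 × 0.453 + 0.022 = 0.045405.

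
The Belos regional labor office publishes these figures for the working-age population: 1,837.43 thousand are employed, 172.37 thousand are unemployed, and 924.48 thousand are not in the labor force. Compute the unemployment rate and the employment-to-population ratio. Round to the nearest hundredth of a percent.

Labor force = employed + unemployed = 1,837.43 + 172.37 = 2,009.80 thousand.
Working-age population = 2,009.80 + 924.48 = 2,934.28 thousand.
Unemployment rate = 172.37 / 2,009.80 = 8.58%.
Employment-population ratio = 1,837.43 / 2,934.28 = 62.62%.

Unemployment rate ≈ 8.58%; employment-population ratio ≈ 62.62%.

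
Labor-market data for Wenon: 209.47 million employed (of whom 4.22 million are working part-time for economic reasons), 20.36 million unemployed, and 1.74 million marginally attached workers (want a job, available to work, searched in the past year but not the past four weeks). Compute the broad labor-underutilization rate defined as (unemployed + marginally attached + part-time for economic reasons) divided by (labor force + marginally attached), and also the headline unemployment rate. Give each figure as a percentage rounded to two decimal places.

Broad underutilization rate ≈ 11.37%; headline unemployment rate ≈ 8.86%.

Labor force = 209.47 + 20.36 = 229.83 million.
Numerator = 20.36 + 1.74 + 4.22 = 26.32 million.
Denominator = 229.83 + 1.74 = 231.57 million.
Broad rate = 26.32 / 231.57 = 11.37%.
Headline unemployment rate = 20.36 / 229.83 = 8.86%.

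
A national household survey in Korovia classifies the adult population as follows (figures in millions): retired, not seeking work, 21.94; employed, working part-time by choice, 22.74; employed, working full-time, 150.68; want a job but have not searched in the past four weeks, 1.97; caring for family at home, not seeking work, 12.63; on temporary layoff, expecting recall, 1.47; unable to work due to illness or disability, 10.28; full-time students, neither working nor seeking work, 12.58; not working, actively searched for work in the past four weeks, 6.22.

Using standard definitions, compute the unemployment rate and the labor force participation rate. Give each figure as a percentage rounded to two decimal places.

Unemployment rate ≈ 4.25%; labor force participation rate ≈ 75.30%.

Employed = 22.74 + 150.68 = 173.42 million.
Unemployed = 1.47 + 6.22 = 7.69 million (jobless and actively searching, or on temporary layoff).
Labor force = 173.42 + 7.69 = 181.11 million.
Not in labor force = 21.94 + 1.97 + 12.63 + 10.28 + 12.58 = 59.40 million (those not working and not actively searching are outside the labor force — including those who want a job but have given up searching).
Civilian working-age population = 181.11 + 59.40 = 240.51 million.
Unemployment rate = 7.69 / 181.11 = 4.25%.
Labor force participation rate = 181.11 / 240.51 = 75.30%.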